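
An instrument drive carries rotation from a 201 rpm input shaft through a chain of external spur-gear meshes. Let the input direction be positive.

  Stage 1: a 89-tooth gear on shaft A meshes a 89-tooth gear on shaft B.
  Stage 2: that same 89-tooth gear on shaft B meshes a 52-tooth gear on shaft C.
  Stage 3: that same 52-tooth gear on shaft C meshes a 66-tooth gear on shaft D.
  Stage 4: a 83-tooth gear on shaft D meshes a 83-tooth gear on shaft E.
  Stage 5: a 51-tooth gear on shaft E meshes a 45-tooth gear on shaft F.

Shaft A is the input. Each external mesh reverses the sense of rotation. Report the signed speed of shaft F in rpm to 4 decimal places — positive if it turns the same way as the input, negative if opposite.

Stage 1 [89T→89T]: ω = 201.0000×89/89 = 201.0000 rpm, dir flips to −; running = −201.0000
Stage 2 [89T→52T]: ω = 201.0000×89/52 = 344.0192 rpm, dir flips to +; running = +344.0192
Stage 3 [52T→66T]: ω = 344.0192×52/66 = 271.0455 rpm, dir flips to −; running = −271.0455
Stage 4 [83T→83T]: ω = 271.0455×83/83 = 271.0455 rpm, dir flips to +; running = +271.0455
Stage 5 [51T→45T]: ω = 271.0455×51/45 = 307.1848 rpm, dir flips to −; running = −307.1848

-307.1848 rpm (opposite to input, |ω| = 307.1848 rpm)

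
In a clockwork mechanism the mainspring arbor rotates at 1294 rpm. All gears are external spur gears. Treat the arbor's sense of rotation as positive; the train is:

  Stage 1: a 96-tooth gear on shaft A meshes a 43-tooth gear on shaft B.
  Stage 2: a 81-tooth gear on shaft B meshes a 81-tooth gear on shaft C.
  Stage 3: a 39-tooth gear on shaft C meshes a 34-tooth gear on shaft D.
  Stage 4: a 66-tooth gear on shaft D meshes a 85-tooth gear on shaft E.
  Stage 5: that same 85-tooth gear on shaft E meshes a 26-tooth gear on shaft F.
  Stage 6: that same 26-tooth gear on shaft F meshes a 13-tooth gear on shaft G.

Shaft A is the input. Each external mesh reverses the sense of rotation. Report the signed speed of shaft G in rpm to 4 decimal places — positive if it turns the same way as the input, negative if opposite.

Stage 1 [96T→43T]: ω = 1294.0000×96/43 = 2888.9302 rpm, dir flips to −; running = −2888.9302
Stage 2 [81T→81T]: ω = 2888.9302×81/81 = 2888.9302 rpm, dir flips to +; running = +2888.9302
Stage 3 [39T→34T]: ω = 2888.9302×39/34 = 3313.7729 rpm, dir flips to −; running = −3313.7729
Stage 4 [66T→85T]: ω = 3313.7729×66/85 = 2573.0472 rpm, dir flips to +; running = +2573.0472
Stage 5 [85T→26T]: ω = 2573.0472×85/26 = 8411.8851 rpm, dir flips to −; running = −8411.8851
Stage 6 [26T→13T]: ω = 8411.8851×26/13 = 16823.7702 rpm, dir flips to +; running = +16823.7702

+16823.7702 rpm (same as input, |ω| = 16823.7702 rpm)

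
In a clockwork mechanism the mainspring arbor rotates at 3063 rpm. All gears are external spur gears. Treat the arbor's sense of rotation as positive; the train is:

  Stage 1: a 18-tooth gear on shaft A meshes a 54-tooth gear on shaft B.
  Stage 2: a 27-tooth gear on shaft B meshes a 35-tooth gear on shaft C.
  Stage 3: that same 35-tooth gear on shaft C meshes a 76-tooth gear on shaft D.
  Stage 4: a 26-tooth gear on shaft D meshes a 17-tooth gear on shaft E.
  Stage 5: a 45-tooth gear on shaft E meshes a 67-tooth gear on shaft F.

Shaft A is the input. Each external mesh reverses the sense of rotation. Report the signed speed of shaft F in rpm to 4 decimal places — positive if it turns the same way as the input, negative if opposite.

-372.5959 rpm (opposite to input, |ω| = 372.5959 rpm)

Stage 1 [18T→54T]: ω = 3063.0000×18/54 = 1021.0000 rpm, dir flips to −; running = −1021.0000
Stage 2 [27T→35T]: ω = 1021.0000×27/35 = 787.6286 rpm, dir flips to +; running = +787.6286
Stage 3 [35T→76T]: ω = 787.6286×35/76 = 362.7237 rpm, dir flips to −; running = −362.7237
Stage 4 [26T→17T]: ω = 362.7237×26/17 = 554.7539 rpm, dir flips to +; running = +554.7539
Stage 5 [45T→67T]: ω = 554.7539×45/67 = 372.5959 rpm, dir flips to −; running = −372.5959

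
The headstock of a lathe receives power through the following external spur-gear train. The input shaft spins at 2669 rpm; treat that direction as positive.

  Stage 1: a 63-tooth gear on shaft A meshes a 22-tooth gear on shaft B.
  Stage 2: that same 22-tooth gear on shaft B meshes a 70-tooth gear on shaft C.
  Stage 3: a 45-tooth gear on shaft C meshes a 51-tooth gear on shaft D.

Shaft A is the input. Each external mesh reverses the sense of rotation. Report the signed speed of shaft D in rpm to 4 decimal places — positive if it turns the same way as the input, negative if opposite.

Stage 1 [63T→22T]: ω = 2669.0000×63/22 = 7643.0455 rpm, dir flips to −; running = −7643.0455
Stage 2 [22T→70T]: ω = 7643.0455×22/70 = 2402.1000 rpm, dir flips to +; running = +2402.1000
Stage 3 [45T→51T]: ω = 2402.1000×45/51 = 2119.5000 rpm, dir flips to −; running = −2119.5000

-2119.5000 rpm (opposite to input, |ω| = 2119.5000 rpm)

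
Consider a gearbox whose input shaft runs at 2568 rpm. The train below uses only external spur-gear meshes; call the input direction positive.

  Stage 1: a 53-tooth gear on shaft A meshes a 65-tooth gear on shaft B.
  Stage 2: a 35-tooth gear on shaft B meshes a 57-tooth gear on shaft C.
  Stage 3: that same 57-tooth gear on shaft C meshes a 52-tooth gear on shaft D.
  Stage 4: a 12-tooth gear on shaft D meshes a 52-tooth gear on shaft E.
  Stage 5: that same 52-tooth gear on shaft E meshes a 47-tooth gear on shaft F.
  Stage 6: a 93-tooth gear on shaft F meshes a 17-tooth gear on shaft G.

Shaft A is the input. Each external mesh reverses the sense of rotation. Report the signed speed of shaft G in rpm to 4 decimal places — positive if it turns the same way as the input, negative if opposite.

+1968.5192 rpm (same as input, |ω| = 1968.5192 rpm)

Stage 1 [53T→65T]: ω = 2568.0000×53/65 = 2093.9077 rpm, dir flips to −; running = −2093.9077
Stage 2 [35T→57T]: ω = 2093.9077×35/57 = 1285.7328 rpm, dir flips to +; running = +1285.7328
Stage 3 [57T→52T]: ω = 1285.7328×57/52 = 1409.3609 rpm, dir flips to −; running = −1409.3609
Stage 4 [12T→52T]: ω = 1409.3609×12/52 = 325.2371 rpm, dir flips to +; running = +325.2371
Stage 5 [52T→47T]: ω = 325.2371×52/47 = 359.8368 rpm, dir flips to −; running = −359.8368
Stage 6 [93T→17T]: ω = 359.8368×93/17 = 1968.5192 rpm, dir flips to +; running = +1968.5192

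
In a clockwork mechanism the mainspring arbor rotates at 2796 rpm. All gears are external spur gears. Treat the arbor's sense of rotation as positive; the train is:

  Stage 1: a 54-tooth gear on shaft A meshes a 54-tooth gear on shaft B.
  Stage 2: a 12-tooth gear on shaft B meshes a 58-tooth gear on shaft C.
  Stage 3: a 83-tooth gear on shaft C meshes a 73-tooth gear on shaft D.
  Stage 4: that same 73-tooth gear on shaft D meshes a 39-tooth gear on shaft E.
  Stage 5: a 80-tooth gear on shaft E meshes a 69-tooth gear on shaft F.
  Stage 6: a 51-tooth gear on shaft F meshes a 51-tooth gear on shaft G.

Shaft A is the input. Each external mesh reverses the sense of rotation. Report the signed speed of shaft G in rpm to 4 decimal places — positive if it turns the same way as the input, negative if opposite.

Stage 1 [54T→54T]: ω = 2796.0000×54/54 = 2796.0000 rpm, dir flips to −; running = −2796.0000
Stage 2 [12T→58T]: ω = 2796.0000×12/58 = 578.4828 rpm, dir flips to +; running = +578.4828
Stage 3 [83T→73T]: ω = 578.4828×83/73 = 657.7270 rpm, dir flips to −; running = −657.7270
Stage 4 [73T→39T]: ω = 657.7270×73/39 = 1231.1300 rpm, dir flips to +; running = +1231.1300
Stage 5 [80T→69T]: ω = 1231.1300×80/69 = 1427.3971 rpm, dir flips to −; running = −1427.3971
Stage 6 [51T→51T]: ω = 1427.3971×51/51 = 1427.3971 rpm, dir flips to +; running = +1427.3971

+1427.3971 rpm (same as input, |ω| = 1427.3971 rpm)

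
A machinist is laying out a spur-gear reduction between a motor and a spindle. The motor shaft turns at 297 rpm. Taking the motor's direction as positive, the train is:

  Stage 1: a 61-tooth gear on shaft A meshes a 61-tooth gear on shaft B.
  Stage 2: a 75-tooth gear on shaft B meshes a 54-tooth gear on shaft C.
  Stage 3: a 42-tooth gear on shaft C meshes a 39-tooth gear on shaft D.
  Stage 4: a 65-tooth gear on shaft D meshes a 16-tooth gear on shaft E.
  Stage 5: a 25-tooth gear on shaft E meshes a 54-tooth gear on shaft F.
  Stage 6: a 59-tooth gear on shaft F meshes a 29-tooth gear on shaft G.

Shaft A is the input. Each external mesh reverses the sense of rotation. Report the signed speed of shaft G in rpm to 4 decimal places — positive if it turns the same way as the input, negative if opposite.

+1699.8174 rpm (same as input, |ω| = 1699.8174 rpm)

Stage 1 [61T→61T]: ω = 297.0000×61/61 = 297.0000 rpm, dir flips to −; running = −297.0000
Stage 2 [75T→54T]: ω = 297.0000×75/54 = 412.5000 rpm, dir flips to +; running = +412.5000
Stage 3 [42T→39T]: ω = 412.5000×42/39 = 444.2308 rpm, dir flips to −; running = −444.2308
Stage 4 [65T→16T]: ω = 444.2308×65/16 = 1804.6875 rpm, dir flips to +; running = +1804.6875
Stage 5 [25T→54T]: ω = 1804.6875×25/54 = 835.5035 rpm, dir flips to −; running = −835.5035
Stage 6 [59T→29T]: ω = 835.5035×59/29 = 1699.8174 rpm, dir flips to +; running = +1699.8174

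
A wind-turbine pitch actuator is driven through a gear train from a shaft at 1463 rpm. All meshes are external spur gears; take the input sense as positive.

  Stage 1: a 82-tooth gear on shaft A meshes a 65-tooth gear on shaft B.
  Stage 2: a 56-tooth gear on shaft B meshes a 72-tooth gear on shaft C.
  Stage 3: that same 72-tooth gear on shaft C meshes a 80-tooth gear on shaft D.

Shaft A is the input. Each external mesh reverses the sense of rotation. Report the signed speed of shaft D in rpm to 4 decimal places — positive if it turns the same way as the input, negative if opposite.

-1291.9415 rpm (opposite to input, |ω| = 1291.9415 rpm)

Stage 1 [82T→65T]: ω = 1463.0000×82/65 = 1845.6308 rpm, dir flips to −; running = −1845.6308
Stage 2 [56T→72T]: ω = 1845.6308×56/72 = 1435.4906 rpm, dir flips to +; running = +1435.4906
Stage 3 [72T→80T]: ω = 1435.4906×72/80 = 1291.9415 rpm, dir flips to −; running = −1291.9415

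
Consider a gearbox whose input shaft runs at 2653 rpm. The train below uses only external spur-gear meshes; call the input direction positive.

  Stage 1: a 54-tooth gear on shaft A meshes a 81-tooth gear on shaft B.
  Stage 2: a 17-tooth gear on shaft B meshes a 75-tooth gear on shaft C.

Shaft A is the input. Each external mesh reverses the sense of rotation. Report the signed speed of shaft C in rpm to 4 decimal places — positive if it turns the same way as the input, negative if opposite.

Stage 1 [54T→81T]: ω = 2653.0000×54/81 = 1768.6667 rpm, dir flips to −; running = −1768.6667
Stage 2 [17T→75T]: ω = 1768.6667×17/75 = 400.8978 rpm, dir flips to +; running = +400.8978

+400.8978 rpm (same as input, |ω| = 400.8978 rpm)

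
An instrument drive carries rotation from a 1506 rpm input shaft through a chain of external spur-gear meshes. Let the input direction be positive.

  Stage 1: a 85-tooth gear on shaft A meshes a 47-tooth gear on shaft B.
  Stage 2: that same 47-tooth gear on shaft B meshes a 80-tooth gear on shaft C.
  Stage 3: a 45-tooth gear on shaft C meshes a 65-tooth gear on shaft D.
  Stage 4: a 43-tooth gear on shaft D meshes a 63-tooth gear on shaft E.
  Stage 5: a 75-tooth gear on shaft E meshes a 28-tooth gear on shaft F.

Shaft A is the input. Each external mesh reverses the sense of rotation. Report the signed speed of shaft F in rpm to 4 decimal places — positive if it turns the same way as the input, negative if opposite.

Stage 1 [85T→47T]: ω = 1506.0000×85/47 = 2723.6170 rpm, dir flips to −; running = −2723.6170
Stage 2 [47T→80T]: ω = 2723.6170×47/80 = 1600.1250 rpm, dir flips to +; running = +1600.1250
Stage 3 [45T→65T]: ω = 1600.1250×45/65 = 1107.7788 rpm, dir flips to −; running = −1107.7788
Stage 4 [43T→63T]: ω = 1107.7788×43/63 = 756.1030 rpm, dir flips to +; running = +756.1030
Stage 5 [75T→28T]: ω = 756.1030×75/28 = 2025.2760 rpm, dir flips to −; running = −2025.2760

-2025.2760 rpm (opposite to input, |ω| = 2025.2760 rpm)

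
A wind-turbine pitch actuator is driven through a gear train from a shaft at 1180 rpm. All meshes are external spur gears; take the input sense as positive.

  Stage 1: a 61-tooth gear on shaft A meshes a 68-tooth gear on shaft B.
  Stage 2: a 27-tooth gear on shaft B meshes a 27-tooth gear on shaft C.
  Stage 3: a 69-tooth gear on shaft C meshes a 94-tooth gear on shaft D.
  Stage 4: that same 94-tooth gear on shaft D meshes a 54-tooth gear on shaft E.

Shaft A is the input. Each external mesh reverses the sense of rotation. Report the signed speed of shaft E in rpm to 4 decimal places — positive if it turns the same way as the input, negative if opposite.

Stage 1 [61T→68T]: ω = 1180.0000×61/68 = 1058.5294 rpm, dir flips to −; running = −1058.5294
Stage 2 [27T→27T]: ω = 1058.5294×27/27 = 1058.5294 rpm, dir flips to +; running = +1058.5294
Stage 3 [69T→94T]: ω = 1058.5294×69/94 = 777.0056 rpm, dir flips to −; running = −777.0056
Stage 4 [94T→54T]: ω = 777.0056×94/54 = 1352.5654 rpm, dir flips to +; running = +1352.5654

+1352.5654 rpm (same as input, |ω| = 1352.5654 rpm)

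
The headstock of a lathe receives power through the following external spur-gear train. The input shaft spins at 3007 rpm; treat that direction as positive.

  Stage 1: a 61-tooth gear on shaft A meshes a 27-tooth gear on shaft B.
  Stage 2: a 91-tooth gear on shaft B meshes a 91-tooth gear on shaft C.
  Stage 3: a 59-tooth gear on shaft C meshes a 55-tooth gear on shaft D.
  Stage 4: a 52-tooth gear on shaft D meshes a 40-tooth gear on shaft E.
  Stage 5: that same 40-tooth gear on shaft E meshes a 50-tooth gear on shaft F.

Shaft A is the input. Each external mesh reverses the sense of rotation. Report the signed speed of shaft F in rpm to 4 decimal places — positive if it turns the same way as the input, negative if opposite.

-7579.1789 rpm (opposite to input, |ω| = 7579.1789 rpm)

Stage 1 [61T→27T]: ω = 3007.0000×61/27 = 6793.5926 rpm, dir flips to −; running = −6793.5926
Stage 2 [91T→91T]: ω = 6793.5926×91/91 = 6793.5926 rpm, dir flips to +; running = +6793.5926
Stage 3 [59T→55T]: ω = 6793.5926×59/55 = 7287.6721 rpm, dir flips to −; running = −7287.6721
Stage 4 [52T→40T]: ω = 7287.6721×52/40 = 9473.9737 rpm, dir flips to +; running = +9473.9737
Stage 5 [40T→50T]: ω = 9473.9737×40/50 = 7579.1789 rpm, dir flips to −; running = −7579.1789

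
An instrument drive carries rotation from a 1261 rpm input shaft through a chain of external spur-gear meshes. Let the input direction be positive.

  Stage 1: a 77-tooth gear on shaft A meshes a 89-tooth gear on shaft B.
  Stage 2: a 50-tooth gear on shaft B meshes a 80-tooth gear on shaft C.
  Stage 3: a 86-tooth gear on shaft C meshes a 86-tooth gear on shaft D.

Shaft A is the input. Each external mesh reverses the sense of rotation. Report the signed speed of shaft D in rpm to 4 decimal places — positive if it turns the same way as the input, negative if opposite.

-681.8610 rpm (opposite to input, |ω| = 681.8610 rpm)

Stage 1 [77T→89T]: ω = 1261.0000×77/89 = 1090.9775 rpm, dir flips to −; running = −1090.9775
Stage 2 [50T→80T]: ω = 1090.9775×50/80 = 681.8610 rpm, dir flips to +; running = +681.8610
Stage 3 [86T→86T]: ω = 681.8610×86/86 = 681.8610 rpm, dir flips to −; running = −681.8610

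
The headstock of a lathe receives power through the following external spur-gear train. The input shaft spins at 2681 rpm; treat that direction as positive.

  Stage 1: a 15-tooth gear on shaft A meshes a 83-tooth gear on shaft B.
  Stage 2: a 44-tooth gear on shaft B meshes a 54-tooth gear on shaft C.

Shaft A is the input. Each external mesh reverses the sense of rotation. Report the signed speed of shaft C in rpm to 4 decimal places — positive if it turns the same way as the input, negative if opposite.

Stage 1 [15T→83T]: ω = 2681.0000×15/83 = 484.5181 rpm, dir flips to −; running = −484.5181
Stage 2 [44T→54T]: ω = 484.5181×44/54 = 394.7925 rpm, dir flips to +; running = +394.7925

+394.7925 rpm (same as input, |ω| = 394.7925 rpm)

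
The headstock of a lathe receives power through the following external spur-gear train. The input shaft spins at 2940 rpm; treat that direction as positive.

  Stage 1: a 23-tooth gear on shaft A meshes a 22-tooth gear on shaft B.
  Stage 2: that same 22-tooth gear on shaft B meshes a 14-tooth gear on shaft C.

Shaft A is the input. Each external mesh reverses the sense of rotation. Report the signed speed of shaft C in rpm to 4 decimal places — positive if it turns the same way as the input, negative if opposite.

+4830.0000 rpm (same as input, |ω| = 4830.0000 rpm)

Stage 1 [23T→22T]: ω = 2940.0000×23/22 = 3073.6364 rpm, dir flips to −; running = −3073.6364
Stage 2 [22T→14T]: ω = 3073.6364×22/14 = 4830.0000 rpm, dir flips to +; running = +4830.0000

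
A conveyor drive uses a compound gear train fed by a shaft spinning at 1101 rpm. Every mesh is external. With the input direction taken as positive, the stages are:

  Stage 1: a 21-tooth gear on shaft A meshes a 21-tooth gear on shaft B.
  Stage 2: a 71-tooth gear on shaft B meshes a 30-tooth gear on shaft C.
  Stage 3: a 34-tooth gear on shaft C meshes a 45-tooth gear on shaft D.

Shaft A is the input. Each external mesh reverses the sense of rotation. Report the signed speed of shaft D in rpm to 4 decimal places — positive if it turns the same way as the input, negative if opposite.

-1968.7511 rpm (opposite to input, |ω| = 1968.7511 rpm)

Stage 1 [21T→21T]: ω = 1101.0000×21/21 = 1101.0000 rpm, dir flips to −; running = −1101.0000
Stage 2 [71T→30T]: ω = 1101.0000×71/30 = 2605.7000 rpm, dir flips to +; running = +2605.7000
Stage 3 [34T→45T]: ω = 2605.7000×34/45 = 1968.7511 rpm, dir flips to −; running = −1968.7511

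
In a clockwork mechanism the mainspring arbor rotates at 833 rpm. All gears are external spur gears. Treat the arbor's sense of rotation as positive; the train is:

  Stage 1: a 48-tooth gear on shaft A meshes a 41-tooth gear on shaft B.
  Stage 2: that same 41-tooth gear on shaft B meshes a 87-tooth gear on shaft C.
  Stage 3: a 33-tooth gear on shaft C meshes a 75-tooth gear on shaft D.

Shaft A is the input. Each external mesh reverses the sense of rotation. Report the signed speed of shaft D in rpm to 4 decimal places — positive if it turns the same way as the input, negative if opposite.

-202.2179 rpm (opposite to input, |ω| = 202.2179 rpm)

Stage 1 [48T→41T]: ω = 833.0000×48/41 = 975.2195 rpm, dir flips to −; running = −975.2195
Stage 2 [41T→87T]: ω = 975.2195×41/87 = 459.5862 rpm, dir flips to +; running = +459.5862
Stage 3 [33T→75T]: ω = 459.5862×33/75 = 202.2179 rpm, dir flips to −; running = −202.2179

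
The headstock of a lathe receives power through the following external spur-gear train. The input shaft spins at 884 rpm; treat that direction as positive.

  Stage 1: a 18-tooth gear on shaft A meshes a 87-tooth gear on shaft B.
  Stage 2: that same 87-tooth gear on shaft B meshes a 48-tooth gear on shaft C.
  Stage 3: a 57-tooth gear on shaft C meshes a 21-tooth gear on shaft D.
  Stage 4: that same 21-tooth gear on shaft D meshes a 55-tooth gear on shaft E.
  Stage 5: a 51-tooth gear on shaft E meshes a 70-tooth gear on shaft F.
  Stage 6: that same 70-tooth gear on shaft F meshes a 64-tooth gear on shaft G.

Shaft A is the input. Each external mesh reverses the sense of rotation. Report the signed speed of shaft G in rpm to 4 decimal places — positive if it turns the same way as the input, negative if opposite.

+273.7700 rpm (same as input, |ω| = 273.7700 rpm)

Stage 1 [18T→87T]: ω = 884.0000×18/87 = 182.8966 rpm, dir flips to −; running = −182.8966
Stage 2 [87T→48T]: ω = 182.8966×87/48 = 331.5000 rpm, dir flips to +; running = +331.5000
Stage 3 [57T→21T]: ω = 331.5000×57/21 = 899.7857 rpm, dir flips to −; running = −899.7857
Stage 4 [21T→55T]: ω = 899.7857×21/55 = 343.5545 rpm, dir flips to +; running = +343.5545
Stage 5 [51T→70T]: ω = 343.5545×51/70 = 250.3040 rpm, dir flips to −; running = −250.3040
Stage 6 [70T→64T]: ω = 250.3040×70/64 = 273.7700 rpm, dir flips to +; running = +273.7700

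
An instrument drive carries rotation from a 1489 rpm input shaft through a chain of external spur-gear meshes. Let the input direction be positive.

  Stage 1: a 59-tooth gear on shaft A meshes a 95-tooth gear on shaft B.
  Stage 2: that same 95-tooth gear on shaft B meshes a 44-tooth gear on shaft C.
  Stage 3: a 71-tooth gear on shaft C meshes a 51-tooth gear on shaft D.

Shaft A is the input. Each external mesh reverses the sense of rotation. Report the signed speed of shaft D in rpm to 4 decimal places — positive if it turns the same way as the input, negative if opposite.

Stage 1 [59T→95T]: ω = 1489.0000×59/95 = 924.7474 rpm, dir flips to −; running = −924.7474
Stage 2 [95T→44T]: ω = 924.7474×95/44 = 1996.6136 rpm, dir flips to +; running = +1996.6136
Stage 3 [71T→51T]: ω = 1996.6136×71/51 = 2779.5994 rpm, dir flips to −; running = −2779.5994

-2779.5994 rpm (opposite to input, |ω| = 2779.5994 rpm)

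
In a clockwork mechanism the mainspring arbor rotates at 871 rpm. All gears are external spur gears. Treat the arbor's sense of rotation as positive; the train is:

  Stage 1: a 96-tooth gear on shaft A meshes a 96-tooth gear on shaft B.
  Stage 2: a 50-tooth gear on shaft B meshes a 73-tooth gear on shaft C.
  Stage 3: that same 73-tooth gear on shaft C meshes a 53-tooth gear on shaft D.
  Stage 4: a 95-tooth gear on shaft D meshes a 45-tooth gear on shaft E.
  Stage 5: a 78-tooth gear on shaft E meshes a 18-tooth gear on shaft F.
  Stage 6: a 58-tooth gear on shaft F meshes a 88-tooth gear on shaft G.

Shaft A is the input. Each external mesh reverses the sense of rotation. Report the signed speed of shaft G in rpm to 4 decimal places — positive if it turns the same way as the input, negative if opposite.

+4954.3970 rpm (same as input, |ω| = 4954.3970 rpm)

Stage 1 [96T→96T]: ω = 871.0000×96/96 = 871.0000 rpm, dir flips to −; running = −871.0000
Stage 2 [50T→73T]: ω = 871.0000×50/73 = 596.5753 rpm, dir flips to +; running = +596.5753
Stage 3 [73T→53T]: ω = 596.5753×73/53 = 821.6981 rpm, dir flips to −; running = −821.6981
Stage 4 [95T→45T]: ω = 821.6981×95/45 = 1734.6960 rpm, dir flips to +; running = +1734.6960
Stage 5 [78T→18T]: ω = 1734.6960×78/18 = 7517.0161 rpm, dir flips to −; running = −7517.0161
Stage 6 [58T→88T]: ω = 7517.0161×58/88 = 4954.3970 rpm, dir flips to +; running = +4954.3970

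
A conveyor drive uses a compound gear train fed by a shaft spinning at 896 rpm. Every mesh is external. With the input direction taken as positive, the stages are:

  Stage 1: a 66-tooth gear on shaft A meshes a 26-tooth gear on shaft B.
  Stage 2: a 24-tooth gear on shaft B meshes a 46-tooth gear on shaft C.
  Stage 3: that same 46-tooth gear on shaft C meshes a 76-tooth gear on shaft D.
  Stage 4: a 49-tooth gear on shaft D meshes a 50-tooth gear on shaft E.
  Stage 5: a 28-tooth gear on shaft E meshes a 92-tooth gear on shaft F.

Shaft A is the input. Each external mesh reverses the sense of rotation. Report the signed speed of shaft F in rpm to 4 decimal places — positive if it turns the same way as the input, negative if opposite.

-214.2262 rpm (opposite to input, |ω| = 214.2262 rpm)

Stage 1 [66T→26T]: ω = 896.0000×66/26 = 2274.4615 rpm, dir flips to −; running = −2274.4615
Stage 2 [24T→46T]: ω = 2274.4615×24/46 = 1186.6756 rpm, dir flips to +; running = +1186.6756
Stage 3 [46T→76T]: ω = 1186.6756×46/76 = 718.2510 rpm, dir flips to −; running = −718.2510
Stage 4 [49T→50T]: ω = 718.2510×49/50 = 703.8860 rpm, dir flips to +; running = +703.8860
Stage 5 [28T→92T]: ω = 703.8860×28/92 = 214.2262 rpm, dir flips to −; running = −214.2262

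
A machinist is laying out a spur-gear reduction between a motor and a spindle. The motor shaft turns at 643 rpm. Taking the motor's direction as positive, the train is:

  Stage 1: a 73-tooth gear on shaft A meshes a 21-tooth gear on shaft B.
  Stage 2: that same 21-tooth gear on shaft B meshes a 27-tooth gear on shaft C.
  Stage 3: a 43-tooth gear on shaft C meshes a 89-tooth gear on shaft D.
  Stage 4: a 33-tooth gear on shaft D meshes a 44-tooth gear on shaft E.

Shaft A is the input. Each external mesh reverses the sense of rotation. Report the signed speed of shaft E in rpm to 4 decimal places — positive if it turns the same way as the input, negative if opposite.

+629.9554 rpm (same as input, |ω| = 629.9554 rpm)

Stage 1 [73T→21T]: ω = 643.0000×73/21 = 2235.1905 rpm, dir flips to −; running = −2235.1905
Stage 2 [21T→27T]: ω = 2235.1905×21/27 = 1738.4815 rpm, dir flips to +; running = +1738.4815
Stage 3 [43T→89T]: ω = 1738.4815×43/89 = 839.9405 rpm, dir flips to −; running = −839.9405
Stage 4 [33T→44T]: ω = 839.9405×33/44 = 629.9554 rpm, dir flips to +; running = +629.9554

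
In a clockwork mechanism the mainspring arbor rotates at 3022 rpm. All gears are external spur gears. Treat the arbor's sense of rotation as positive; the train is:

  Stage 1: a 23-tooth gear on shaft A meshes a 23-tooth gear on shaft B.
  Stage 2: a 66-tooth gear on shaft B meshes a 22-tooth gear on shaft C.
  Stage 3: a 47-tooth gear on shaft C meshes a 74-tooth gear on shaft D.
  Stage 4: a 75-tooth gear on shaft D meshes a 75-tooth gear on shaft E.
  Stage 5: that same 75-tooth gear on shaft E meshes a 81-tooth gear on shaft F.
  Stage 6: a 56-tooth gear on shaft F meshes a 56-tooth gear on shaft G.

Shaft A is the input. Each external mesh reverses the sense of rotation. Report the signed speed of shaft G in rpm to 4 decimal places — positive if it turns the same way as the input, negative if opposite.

Stage 1 [23T→23T]: ω = 3022.0000×23/23 = 3022.0000 rpm, dir flips to −; running = −3022.0000
Stage 2 [66T→22T]: ω = 3022.0000×66/22 = 9066.0000 rpm, dir flips to +; running = +9066.0000
Stage 3 [47T→74T]: ω = 9066.0000×47/74 = 5758.1351 rpm, dir flips to −; running = −5758.1351
Stage 4 [75T→75T]: ω = 5758.1351×75/75 = 5758.1351 rpm, dir flips to +; running = +5758.1351
Stage 5 [75T→81T]: ω = 5758.1351×75/81 = 5331.6066 rpm, dir flips to −; running = −5331.6066
Stage 6 [56T→56T]: ω = 5331.6066×56/56 = 5331.6066 rpm, dir flips to +; running = +5331.6066

+5331.6066 rpm (same as input, |ω| = 5331.6066 rpm)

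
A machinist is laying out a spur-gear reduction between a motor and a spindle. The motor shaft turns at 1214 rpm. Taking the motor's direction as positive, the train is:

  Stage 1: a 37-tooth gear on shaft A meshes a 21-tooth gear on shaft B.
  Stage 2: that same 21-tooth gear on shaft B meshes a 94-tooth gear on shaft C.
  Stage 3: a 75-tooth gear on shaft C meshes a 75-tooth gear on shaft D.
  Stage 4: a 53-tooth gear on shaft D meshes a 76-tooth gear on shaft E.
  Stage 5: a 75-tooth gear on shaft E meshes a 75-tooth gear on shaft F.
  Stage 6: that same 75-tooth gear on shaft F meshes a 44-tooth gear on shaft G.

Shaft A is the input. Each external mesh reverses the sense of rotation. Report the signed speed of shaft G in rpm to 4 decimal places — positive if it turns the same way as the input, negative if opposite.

Stage 1 [37T→21T]: ω = 1214.0000×37/21 = 2138.9524 rpm, dir flips to −; running = −2138.9524
Stage 2 [21T→94T]: ω = 2138.9524×21/94 = 477.8511 rpm, dir flips to +; running = +477.8511
Stage 3 [75T→75T]: ω = 477.8511×75/75 = 477.8511 rpm, dir flips to −; running = −477.8511
Stage 4 [53T→76T]: ω = 477.8511×53/76 = 333.2382 rpm, dir flips to +; running = +333.2382
Stage 5 [75T→75T]: ω = 333.2382×75/75 = 333.2382 rpm, dir flips to −; running = −333.2382
Stage 6 [75T→44T]: ω = 333.2382×75/44 = 568.0197 rpm, dir flips to +; running = +568.0197

+568.0197 rpm (same as input, |ω| = 568.0197 rpm)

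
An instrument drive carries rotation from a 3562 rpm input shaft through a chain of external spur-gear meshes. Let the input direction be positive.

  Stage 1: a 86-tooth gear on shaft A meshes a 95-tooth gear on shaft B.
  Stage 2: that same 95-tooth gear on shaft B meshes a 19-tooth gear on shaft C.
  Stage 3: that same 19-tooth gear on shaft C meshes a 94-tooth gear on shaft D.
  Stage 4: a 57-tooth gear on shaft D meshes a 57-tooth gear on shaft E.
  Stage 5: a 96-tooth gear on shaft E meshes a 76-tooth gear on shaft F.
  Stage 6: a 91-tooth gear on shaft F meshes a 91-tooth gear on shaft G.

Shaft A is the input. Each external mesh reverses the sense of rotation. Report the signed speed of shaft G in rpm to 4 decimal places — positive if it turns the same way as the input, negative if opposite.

+4116.4434 rpm (same as input, |ω| = 4116.4434 rpm)

Stage 1 [86T→95T]: ω = 3562.0000×86/95 = 3224.5474 rpm, dir flips to −; running = −3224.5474
Stage 2 [95T→19T]: ω = 3224.5474×95/19 = 16122.7368 rpm, dir flips to +; running = +16122.7368
Stage 3 [19T→94T]: ω = 16122.7368×19/94 = 3258.8511 rpm, dir flips to −; running = −3258.8511
Stage 4 [57T→57T]: ω = 3258.8511×57/57 = 3258.8511 rpm, dir flips to +; running = +3258.8511
Stage 5 [96T→76T]: ω = 3258.8511×96/76 = 4116.4434 rpm, dir flips to −; running = −4116.4434
Stage 6 [91T→91T]: ω = 4116.4434×91/91 = 4116.4434 rpm, dir flips to +; running = +4116.4434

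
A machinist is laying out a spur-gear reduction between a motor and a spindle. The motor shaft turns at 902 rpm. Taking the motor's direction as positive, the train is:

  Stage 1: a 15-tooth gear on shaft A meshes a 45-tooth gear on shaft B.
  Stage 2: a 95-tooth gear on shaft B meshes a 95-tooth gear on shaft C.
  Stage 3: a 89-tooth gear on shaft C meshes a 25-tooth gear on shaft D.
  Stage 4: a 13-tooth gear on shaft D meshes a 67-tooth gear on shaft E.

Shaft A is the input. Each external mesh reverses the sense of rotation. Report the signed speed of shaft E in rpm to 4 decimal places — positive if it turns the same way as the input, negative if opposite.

Stage 1 [15T→45T]: ω = 902.0000×15/45 = 300.6667 rpm, dir flips to −; running = −300.6667
Stage 2 [95T→95T]: ω = 300.6667×95/95 = 300.6667 rpm, dir flips to +; running = +300.6667
Stage 3 [89T→25T]: ω = 300.6667×89/25 = 1070.3733 rpm, dir flips to −; running = −1070.3733
Stage 4 [13T→67T]: ω = 1070.3733×13/67 = 207.6844 rpm, dir flips to +; running = +207.6844

+207.6844 rpm (same as input, |ω| = 207.6844 rpm)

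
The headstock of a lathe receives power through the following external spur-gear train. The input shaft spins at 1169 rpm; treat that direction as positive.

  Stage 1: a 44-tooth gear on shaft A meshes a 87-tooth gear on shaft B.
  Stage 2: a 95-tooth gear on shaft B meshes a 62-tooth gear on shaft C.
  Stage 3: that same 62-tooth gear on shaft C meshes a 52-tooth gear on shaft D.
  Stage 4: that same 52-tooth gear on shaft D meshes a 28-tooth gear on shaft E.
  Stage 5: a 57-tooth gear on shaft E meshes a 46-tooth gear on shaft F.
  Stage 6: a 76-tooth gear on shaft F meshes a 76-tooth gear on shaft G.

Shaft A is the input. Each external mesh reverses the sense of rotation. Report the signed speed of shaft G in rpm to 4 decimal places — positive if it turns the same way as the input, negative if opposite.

Stage 1 [44T→87T]: ω = 1169.0000×44/87 = 591.2184 rpm, dir flips to −; running = −591.2184
Stage 2 [95T→62T]: ω = 591.2184×95/62 = 905.8991 rpm, dir flips to +; running = +905.8991
Stage 3 [62T→52T]: ω = 905.8991×62/52 = 1080.1105 rpm, dir flips to −; running = −1080.1105
Stage 4 [52T→28T]: ω = 1080.1105×52/28 = 2005.9195 rpm, dir flips to +; running = +2005.9195
Stage 5 [57T→46T]: ω = 2005.9195×57/46 = 2485.5960 rpm, dir flips to −; running = −2485.5960
Stage 6 [76T→76T]: ω = 2485.5960×76/76 = 2485.5960 rpm, dir flips to +; running = +2485.5960

+2485.5960 rpm (same as input, |ω| = 2485.5960 rpm)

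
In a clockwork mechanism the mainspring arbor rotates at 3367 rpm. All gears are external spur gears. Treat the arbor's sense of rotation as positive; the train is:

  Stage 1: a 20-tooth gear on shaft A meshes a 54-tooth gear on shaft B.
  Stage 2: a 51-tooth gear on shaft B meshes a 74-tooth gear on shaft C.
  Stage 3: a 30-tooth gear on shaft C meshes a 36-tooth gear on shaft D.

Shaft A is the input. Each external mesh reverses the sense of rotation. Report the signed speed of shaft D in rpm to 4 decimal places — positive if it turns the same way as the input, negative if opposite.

Stage 1 [20T→54T]: ω = 3367.0000×20/54 = 1247.0370 rpm, dir flips to −; running = −1247.0370
Stage 2 [51T→74T]: ω = 1247.0370×51/74 = 859.4444 rpm, dir flips to +; running = +859.4444
Stage 3 [30T→36T]: ω = 859.4444×30/36 = 716.2037 rpm, dir flips to −; running = −716.2037

-716.2037 rpm (opposite to input, |ω| = 716.2037 rpm)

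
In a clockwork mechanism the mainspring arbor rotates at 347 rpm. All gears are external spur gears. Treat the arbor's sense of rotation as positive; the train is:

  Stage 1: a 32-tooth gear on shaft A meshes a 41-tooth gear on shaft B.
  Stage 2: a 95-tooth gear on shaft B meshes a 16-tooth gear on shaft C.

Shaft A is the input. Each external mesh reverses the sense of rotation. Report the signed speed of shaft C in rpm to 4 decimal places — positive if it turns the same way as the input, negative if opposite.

+1608.0488 rpm (same as input, |ω| = 1608.0488 rpm)

Stage 1 [32T→41T]: ω = 347.0000×32/41 = 270.8293 rpm, dir flips to −; running = −270.8293
Stage 2 [95T→16T]: ω = 270.8293×95/16 = 1608.0488 rpm, dir flips to +; running = +1608.0488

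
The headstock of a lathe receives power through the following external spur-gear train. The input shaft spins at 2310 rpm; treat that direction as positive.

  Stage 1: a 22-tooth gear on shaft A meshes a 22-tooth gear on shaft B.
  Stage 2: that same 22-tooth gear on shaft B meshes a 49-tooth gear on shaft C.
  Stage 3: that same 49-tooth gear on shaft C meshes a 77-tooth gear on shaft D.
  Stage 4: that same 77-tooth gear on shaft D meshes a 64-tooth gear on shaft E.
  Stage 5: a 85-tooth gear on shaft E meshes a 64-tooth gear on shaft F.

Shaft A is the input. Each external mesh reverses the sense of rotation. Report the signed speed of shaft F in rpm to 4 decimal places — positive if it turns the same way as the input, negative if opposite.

-1054.6143 rpm (opposite to input, |ω| = 1054.6143 rpm)

Stage 1 [22T→22T]: ω = 2310.0000×22/22 = 2310.0000 rpm, dir flips to −; running = −2310.0000
Stage 2 [22T→49T]: ω = 2310.0000×22/49 = 1037.1429 rpm, dir flips to +; running = +1037.1429
Stage 3 [49T→77T]: ω = 1037.1429×49/77 = 660.0000 rpm, dir flips to −; running = −660.0000
Stage 4 [77T→64T]: ω = 660.0000×77/64 = 794.0625 rpm, dir flips to +; running = +794.0625
Stage 5 [85T→64T]: ω = 794.0625×85/64 = 1054.6143 rpm, dir flips to −; running = −1054.6143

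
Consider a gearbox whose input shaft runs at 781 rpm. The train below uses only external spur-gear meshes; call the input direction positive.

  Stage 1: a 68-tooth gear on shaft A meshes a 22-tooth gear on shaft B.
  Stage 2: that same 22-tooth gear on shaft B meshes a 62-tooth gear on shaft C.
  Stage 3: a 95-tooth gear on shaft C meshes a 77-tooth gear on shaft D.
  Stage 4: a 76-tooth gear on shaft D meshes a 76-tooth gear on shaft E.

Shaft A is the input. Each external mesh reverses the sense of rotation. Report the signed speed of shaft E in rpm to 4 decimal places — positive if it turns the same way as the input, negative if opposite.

Stage 1 [68T→22T]: ω = 781.0000×68/22 = 2414.0000 rpm, dir flips to −; running = −2414.0000
Stage 2 [22T→62T]: ω = 2414.0000×22/62 = 856.5806 rpm, dir flips to +; running = +856.5806
Stage 3 [95T→77T]: ω = 856.5806×95/77 = 1056.8203 rpm, dir flips to −; running = −1056.8203
Stage 4 [76T→76T]: ω = 1056.8203×76/76 = 1056.8203 rpm, dir flips to +; running = +1056.8203

+1056.8203 rpm (same as input, |ω| = 1056.8203 rpm)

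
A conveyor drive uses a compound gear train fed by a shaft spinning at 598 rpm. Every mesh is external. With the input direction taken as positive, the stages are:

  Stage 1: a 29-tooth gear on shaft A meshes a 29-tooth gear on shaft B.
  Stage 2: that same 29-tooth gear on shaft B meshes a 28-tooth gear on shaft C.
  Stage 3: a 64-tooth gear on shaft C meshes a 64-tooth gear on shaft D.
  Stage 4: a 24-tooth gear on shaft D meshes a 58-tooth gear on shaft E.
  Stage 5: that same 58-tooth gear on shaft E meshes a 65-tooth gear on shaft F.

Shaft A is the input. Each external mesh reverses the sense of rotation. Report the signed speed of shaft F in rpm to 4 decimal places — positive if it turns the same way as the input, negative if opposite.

Stage 1 [29T→29T]: ω = 598.0000×29/29 = 598.0000 rpm, dir flips to −; running = −598.0000
Stage 2 [29T→28T]: ω = 598.0000×29/28 = 619.3571 rpm, dir flips to +; running = +619.3571
Stage 3 [64T→64T]: ω = 619.3571×64/64 = 619.3571 rpm, dir flips to −; running = −619.3571
Stage 4 [24T→58T]: ω = 619.3571×24/58 = 256.2857 rpm, dir flips to +; running = +256.2857
Stage 5 [58T→65T]: ω = 256.2857×58/65 = 228.6857 rpm, dir flips to −; running = −228.6857

-228.6857 rpm (opposite to input, |ω| = 228.6857 rpm)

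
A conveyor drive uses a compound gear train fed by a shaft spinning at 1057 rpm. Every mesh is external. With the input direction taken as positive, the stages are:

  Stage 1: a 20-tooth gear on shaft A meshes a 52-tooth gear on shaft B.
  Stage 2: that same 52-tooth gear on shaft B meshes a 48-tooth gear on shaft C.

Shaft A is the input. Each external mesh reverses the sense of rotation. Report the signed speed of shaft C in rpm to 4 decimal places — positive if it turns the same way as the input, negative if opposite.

Stage 1 [20T→52T]: ω = 1057.0000×20/52 = 406.5385 rpm, dir flips to −; running = −406.5385
Stage 2 [52T→48T]: ω = 406.5385×52/48 = 440.4167 rpm, dir flips to +; running = +440.4167

+440.4167 rpm (same as input, |ω| = 440.4167 rpm)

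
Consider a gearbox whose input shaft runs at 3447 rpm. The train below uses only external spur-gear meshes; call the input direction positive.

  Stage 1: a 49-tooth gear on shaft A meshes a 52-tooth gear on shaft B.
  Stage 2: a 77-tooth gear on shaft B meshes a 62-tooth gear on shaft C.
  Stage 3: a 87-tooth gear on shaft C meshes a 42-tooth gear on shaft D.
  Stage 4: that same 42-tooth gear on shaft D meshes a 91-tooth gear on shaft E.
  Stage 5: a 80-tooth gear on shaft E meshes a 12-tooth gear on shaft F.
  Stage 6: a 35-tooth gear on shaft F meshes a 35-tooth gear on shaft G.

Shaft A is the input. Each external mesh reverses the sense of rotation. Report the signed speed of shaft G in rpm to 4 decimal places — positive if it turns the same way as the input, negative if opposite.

Stage 1 [49T→52T]: ω = 3447.0000×49/52 = 3248.1346 rpm, dir flips to −; running = −3248.1346
Stage 2 [77T→62T]: ω = 3248.1346×77/62 = 4033.9736 rpm, dir flips to +; running = +4033.9736
Stage 3 [87T→42T]: ω = 4033.9736×87/42 = 8356.0882 rpm, dir flips to −; running = −8356.0882
Stage 4 [42T→91T]: ω = 8356.0882×42/91 = 3856.6561 rpm, dir flips to +; running = +3856.6561
Stage 5 [80T→12T]: ω = 3856.6561×80/12 = 25711.0408 rpm, dir flips to −; running = −25711.0408
Stage 6 [35T→35T]: ω = 25711.0408×35/35 = 25711.0408 rpm, dir flips to +; running = +25711.0408

+25711.0408 rpm (same as input, |ω| = 25711.0408 rpm)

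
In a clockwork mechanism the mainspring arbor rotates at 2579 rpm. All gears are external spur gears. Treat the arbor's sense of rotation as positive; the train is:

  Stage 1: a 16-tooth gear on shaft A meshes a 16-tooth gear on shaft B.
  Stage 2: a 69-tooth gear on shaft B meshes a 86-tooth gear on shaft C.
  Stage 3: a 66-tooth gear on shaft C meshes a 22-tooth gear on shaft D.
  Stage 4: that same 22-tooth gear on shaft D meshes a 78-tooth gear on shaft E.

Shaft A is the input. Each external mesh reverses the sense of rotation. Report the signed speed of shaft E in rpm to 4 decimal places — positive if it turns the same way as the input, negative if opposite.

+1750.8596 rpm (same as input, |ω| = 1750.8596 rpm)

Stage 1 [16T→16T]: ω = 2579.0000×16/16 = 2579.0000 rpm, dir flips to −; running = −2579.0000
Stage 2 [69T→86T]: ω = 2579.0000×69/86 = 2069.1977 rpm, dir flips to +; running = +2069.1977
Stage 3 [66T→22T]: ω = 2069.1977×66/22 = 6207.5930 rpm, dir flips to −; running = −6207.5930
Stage 4 [22T→78T]: ω = 6207.5930×22/78 = 1750.8596 rpm, dir flips to +; running = +1750.8596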